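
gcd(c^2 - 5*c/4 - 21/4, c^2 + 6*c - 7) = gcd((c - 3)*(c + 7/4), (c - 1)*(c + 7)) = 1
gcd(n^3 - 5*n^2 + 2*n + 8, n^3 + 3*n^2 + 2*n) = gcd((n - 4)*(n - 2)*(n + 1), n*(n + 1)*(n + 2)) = n + 1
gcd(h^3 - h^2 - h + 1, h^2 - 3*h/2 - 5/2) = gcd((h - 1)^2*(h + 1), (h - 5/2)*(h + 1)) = h + 1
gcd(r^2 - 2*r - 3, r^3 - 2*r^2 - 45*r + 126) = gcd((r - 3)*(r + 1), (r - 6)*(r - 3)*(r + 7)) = r - 3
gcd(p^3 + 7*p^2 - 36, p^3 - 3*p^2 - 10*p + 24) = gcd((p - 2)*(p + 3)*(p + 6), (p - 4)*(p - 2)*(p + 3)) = p^2 + p - 6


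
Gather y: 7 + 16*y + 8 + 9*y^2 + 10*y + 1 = 9*y^2 + 26*y + 16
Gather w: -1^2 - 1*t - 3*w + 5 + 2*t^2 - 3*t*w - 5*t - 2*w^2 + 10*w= 2*t^2 - 6*t - 2*w^2 + w*(7 - 3*t) + 4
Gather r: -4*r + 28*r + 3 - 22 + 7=24*r - 12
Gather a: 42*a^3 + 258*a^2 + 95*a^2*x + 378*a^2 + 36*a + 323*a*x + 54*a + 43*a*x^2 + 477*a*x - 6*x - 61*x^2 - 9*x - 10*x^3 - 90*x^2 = 42*a^3 + a^2*(95*x + 636) + a*(43*x^2 + 800*x + 90) - 10*x^3 - 151*x^2 - 15*x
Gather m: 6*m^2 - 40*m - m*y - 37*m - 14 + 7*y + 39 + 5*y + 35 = 6*m^2 + m*(-y - 77) + 12*y + 60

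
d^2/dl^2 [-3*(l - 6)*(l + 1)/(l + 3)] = -108/(l^3 + 9*l^2 + 27*l + 27)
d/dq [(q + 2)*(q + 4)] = 2*q + 6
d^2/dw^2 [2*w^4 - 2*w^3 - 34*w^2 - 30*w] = 24*w^2 - 12*w - 68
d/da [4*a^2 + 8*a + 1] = 8*a + 8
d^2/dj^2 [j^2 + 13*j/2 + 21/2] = 2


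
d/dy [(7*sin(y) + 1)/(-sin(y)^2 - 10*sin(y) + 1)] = (7*sin(y)^2 + 2*sin(y) + 17)*cos(y)/(10*sin(y) - cos(y)^2)^2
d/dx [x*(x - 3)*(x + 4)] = 3*x^2 + 2*x - 12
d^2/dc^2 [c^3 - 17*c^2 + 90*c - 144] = 6*c - 34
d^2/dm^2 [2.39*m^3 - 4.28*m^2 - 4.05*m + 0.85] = 14.34*m - 8.56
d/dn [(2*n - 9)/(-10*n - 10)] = -11/(10*(n + 1)^2)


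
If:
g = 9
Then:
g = 9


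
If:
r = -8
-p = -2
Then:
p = 2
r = -8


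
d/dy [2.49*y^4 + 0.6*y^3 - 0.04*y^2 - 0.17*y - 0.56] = 9.96*y^3 + 1.8*y^2 - 0.08*y - 0.17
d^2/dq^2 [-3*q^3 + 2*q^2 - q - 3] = 4 - 18*q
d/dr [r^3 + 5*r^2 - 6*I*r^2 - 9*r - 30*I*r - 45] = 3*r^2 + r*(10 - 12*I) - 9 - 30*I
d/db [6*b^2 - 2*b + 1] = 12*b - 2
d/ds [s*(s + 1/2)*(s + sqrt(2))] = 3*s^2 + s + 2*sqrt(2)*s + sqrt(2)/2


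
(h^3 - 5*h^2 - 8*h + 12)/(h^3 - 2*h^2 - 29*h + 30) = (h + 2)/(h + 5)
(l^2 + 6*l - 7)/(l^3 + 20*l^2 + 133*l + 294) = (l - 1)/(l^2 + 13*l + 42)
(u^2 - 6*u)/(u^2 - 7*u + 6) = u/(u - 1)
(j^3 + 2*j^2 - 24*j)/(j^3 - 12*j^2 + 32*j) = (j + 6)/(j - 8)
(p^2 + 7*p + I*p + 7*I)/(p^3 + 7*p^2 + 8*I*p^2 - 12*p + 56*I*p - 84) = (p + I)/(p^2 + 8*I*p - 12)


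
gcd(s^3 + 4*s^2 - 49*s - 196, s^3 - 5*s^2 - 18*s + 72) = s + 4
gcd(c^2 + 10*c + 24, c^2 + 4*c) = c + 4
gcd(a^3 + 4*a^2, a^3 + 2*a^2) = a^2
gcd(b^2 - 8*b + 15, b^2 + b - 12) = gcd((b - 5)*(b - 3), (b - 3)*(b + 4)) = b - 3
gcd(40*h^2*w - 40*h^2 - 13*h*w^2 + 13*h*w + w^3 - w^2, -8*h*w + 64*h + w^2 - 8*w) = -8*h + w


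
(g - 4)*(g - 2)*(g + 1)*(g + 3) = g^4 - 2*g^3 - 13*g^2 + 14*g + 24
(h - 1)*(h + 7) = h^2 + 6*h - 7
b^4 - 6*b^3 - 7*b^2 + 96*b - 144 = (b - 4)*(b - 3)^2*(b + 4)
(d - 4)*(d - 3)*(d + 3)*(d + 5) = d^4 + d^3 - 29*d^2 - 9*d + 180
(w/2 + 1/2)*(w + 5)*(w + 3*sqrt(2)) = w^3/2 + 3*sqrt(2)*w^2/2 + 3*w^2 + 5*w/2 + 9*sqrt(2)*w + 15*sqrt(2)/2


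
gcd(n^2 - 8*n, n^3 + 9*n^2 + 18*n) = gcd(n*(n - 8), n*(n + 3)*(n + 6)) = n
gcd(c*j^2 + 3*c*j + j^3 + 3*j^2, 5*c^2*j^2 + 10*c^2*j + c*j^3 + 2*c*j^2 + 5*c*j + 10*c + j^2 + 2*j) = 1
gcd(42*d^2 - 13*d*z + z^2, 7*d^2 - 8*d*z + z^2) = -7*d + z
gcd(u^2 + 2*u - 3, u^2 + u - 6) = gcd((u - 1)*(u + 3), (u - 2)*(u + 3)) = u + 3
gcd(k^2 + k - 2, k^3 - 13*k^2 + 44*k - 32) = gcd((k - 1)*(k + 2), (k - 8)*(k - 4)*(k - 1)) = k - 1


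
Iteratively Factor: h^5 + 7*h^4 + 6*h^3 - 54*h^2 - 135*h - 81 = (h + 3)*(h^4 + 4*h^3 - 6*h^2 - 36*h - 27) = (h + 1)*(h + 3)*(h^3 + 3*h^2 - 9*h - 27) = (h + 1)*(h + 3)^2*(h^2 - 9) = (h - 3)*(h + 1)*(h + 3)^2*(h + 3)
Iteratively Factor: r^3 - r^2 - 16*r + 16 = (r - 4)*(r^2 + 3*r - 4) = (r - 4)*(r + 4)*(r - 1)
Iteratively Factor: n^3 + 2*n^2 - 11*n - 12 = (n - 3)*(n^2 + 5*n + 4) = (n - 3)*(n + 4)*(n + 1)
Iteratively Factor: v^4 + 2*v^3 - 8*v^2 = (v - 2)*(v^3 + 4*v^2) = v*(v - 2)*(v^2 + 4*v) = v^2*(v - 2)*(v + 4)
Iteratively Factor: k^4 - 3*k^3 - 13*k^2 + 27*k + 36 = (k - 3)*(k^3 - 13*k - 12) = (k - 3)*(k + 3)*(k^2 - 3*k - 4) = (k - 4)*(k - 3)*(k + 3)*(k + 1)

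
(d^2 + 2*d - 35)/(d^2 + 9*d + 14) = (d - 5)/(d + 2)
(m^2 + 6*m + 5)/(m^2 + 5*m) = (m + 1)/m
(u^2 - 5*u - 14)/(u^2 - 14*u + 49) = (u + 2)/(u - 7)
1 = 1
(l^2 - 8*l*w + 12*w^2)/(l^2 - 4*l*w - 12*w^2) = (l - 2*w)/(l + 2*w)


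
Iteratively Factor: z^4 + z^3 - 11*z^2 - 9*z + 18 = (z - 3)*(z^3 + 4*z^2 + z - 6) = (z - 3)*(z + 3)*(z^2 + z - 2) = (z - 3)*(z + 2)*(z + 3)*(z - 1)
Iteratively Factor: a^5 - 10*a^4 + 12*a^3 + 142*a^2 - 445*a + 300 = (a - 3)*(a^4 - 7*a^3 - 9*a^2 + 115*a - 100) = (a - 3)*(a + 4)*(a^3 - 11*a^2 + 35*a - 25) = (a - 5)*(a - 3)*(a + 4)*(a^2 - 6*a + 5) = (a - 5)*(a - 3)*(a - 1)*(a + 4)*(a - 5)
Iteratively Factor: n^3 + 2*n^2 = (n)*(n^2 + 2*n) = n^2*(n + 2)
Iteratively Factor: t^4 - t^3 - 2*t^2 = (t)*(t^3 - t^2 - 2*t) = t*(t + 1)*(t^2 - 2*t) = t^2*(t + 1)*(t - 2)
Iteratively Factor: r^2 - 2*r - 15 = (r - 5)*(r + 3)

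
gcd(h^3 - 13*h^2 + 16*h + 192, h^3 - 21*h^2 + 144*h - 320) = h^2 - 16*h + 64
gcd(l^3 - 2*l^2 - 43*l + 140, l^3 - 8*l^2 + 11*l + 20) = l^2 - 9*l + 20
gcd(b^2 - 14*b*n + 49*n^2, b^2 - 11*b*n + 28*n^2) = b - 7*n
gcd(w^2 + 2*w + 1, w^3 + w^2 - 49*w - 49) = w + 1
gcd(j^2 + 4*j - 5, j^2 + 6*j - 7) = j - 1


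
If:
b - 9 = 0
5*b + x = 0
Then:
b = 9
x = -45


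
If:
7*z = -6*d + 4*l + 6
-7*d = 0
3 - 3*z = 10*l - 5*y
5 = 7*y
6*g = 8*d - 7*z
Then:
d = 0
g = -151/123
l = 14/41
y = 5/7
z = 302/287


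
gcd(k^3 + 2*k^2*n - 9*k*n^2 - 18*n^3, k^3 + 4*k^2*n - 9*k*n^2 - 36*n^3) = k^2 - 9*n^2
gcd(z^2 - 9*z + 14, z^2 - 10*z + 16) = z - 2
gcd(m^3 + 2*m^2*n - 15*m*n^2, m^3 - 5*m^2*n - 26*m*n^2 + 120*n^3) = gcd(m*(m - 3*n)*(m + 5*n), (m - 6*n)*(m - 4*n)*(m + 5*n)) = m + 5*n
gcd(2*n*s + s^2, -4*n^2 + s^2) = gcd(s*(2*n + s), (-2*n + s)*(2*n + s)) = 2*n + s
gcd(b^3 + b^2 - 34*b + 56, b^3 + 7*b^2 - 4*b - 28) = b^2 + 5*b - 14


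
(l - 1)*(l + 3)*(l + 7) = l^3 + 9*l^2 + 11*l - 21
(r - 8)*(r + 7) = r^2 - r - 56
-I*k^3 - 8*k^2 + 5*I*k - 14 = (k - 7*I)*(k - 2*I)*(-I*k + 1)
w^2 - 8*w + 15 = (w - 5)*(w - 3)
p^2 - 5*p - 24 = (p - 8)*(p + 3)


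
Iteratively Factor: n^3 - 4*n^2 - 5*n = (n + 1)*(n^2 - 5*n) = n*(n + 1)*(n - 5)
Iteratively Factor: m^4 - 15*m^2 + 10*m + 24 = (m + 4)*(m^3 - 4*m^2 + m + 6) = (m - 2)*(m + 4)*(m^2 - 2*m - 3) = (m - 3)*(m - 2)*(m + 4)*(m + 1)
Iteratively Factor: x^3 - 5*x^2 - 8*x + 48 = (x - 4)*(x^2 - x - 12) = (x - 4)^2*(x + 3)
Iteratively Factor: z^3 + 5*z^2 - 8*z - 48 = (z + 4)*(z^2 + z - 12) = (z - 3)*(z + 4)*(z + 4)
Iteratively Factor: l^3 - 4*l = (l + 2)*(l^2 - 2*l) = l*(l + 2)*(l - 2)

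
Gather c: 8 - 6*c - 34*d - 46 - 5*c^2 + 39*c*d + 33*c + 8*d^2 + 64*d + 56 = -5*c^2 + c*(39*d + 27) + 8*d^2 + 30*d + 18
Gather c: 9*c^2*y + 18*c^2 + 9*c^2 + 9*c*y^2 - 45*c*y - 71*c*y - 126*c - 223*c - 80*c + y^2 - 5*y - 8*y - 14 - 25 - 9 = c^2*(9*y + 27) + c*(9*y^2 - 116*y - 429) + y^2 - 13*y - 48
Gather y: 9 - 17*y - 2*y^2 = -2*y^2 - 17*y + 9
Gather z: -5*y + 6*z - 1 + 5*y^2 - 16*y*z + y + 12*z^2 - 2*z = 5*y^2 - 4*y + 12*z^2 + z*(4 - 16*y) - 1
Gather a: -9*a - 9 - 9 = -9*a - 18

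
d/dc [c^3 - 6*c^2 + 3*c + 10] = 3*c^2 - 12*c + 3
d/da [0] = 0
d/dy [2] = 0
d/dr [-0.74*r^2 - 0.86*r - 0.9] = -1.48*r - 0.86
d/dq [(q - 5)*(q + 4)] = 2*q - 1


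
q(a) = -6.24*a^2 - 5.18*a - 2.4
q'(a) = -12.48*a - 5.18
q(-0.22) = -1.56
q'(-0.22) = -2.43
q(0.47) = -6.21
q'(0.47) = -11.05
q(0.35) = -4.98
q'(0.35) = -9.55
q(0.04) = -2.62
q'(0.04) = -5.68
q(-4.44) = -102.41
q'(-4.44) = 50.23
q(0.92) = -12.45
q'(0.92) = -16.66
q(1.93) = -35.64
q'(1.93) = -29.27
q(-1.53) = -9.08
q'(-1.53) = 13.91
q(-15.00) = -1328.70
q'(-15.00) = 182.02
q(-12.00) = -838.80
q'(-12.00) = 144.58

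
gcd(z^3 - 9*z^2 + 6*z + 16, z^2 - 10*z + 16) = z^2 - 10*z + 16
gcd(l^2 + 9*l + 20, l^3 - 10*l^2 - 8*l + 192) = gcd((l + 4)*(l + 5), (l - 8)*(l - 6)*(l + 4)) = l + 4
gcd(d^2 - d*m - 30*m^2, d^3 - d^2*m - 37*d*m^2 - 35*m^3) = d + 5*m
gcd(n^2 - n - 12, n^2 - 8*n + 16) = n - 4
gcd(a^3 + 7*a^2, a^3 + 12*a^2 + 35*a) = a^2 + 7*a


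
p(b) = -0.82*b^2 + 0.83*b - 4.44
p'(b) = 0.83 - 1.64*b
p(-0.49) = -5.04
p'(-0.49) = 1.63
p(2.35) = -7.02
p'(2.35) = -3.02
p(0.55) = -4.23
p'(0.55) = -0.07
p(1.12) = -4.54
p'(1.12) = -1.01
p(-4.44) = -24.29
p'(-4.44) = 8.11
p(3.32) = -10.72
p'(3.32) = -4.61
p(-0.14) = -4.57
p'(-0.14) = 1.06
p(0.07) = -4.39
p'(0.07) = 0.72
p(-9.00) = -78.33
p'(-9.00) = 15.59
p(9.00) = -63.39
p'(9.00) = -13.93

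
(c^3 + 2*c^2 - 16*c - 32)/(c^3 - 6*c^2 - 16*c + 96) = (c + 2)/(c - 6)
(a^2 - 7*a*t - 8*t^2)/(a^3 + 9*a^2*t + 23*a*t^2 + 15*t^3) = (a - 8*t)/(a^2 + 8*a*t + 15*t^2)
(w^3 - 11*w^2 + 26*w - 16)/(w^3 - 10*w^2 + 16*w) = (w - 1)/w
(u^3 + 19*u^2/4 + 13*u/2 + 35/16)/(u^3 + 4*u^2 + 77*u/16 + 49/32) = 2*(2*u + 5)/(4*u + 7)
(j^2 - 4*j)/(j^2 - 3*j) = (j - 4)/(j - 3)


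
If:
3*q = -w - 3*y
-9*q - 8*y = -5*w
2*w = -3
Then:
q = -23/2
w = -3/2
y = 12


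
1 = 1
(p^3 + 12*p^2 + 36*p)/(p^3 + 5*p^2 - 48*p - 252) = p/(p - 7)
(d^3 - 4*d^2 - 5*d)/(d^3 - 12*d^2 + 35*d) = (d + 1)/(d - 7)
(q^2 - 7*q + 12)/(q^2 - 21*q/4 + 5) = 4*(q - 3)/(4*q - 5)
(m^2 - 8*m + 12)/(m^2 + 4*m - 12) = (m - 6)/(m + 6)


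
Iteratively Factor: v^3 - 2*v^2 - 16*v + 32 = (v - 4)*(v^2 + 2*v - 8) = (v - 4)*(v + 4)*(v - 2)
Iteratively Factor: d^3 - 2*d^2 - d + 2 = (d - 1)*(d^2 - d - 2) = (d - 1)*(d + 1)*(d - 2)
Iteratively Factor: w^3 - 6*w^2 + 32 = (w - 4)*(w^2 - 2*w - 8) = (w - 4)^2*(w + 2)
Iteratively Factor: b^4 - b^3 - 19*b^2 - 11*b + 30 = (b - 5)*(b^3 + 4*b^2 + b - 6) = (b - 5)*(b + 3)*(b^2 + b - 2) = (b - 5)*(b - 1)*(b + 3)*(b + 2)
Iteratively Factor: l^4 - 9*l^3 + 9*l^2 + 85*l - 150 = (l + 3)*(l^3 - 12*l^2 + 45*l - 50) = (l - 5)*(l + 3)*(l^2 - 7*l + 10) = (l - 5)^2*(l + 3)*(l - 2)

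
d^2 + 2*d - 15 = (d - 3)*(d + 5)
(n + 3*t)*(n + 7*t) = n^2 + 10*n*t + 21*t^2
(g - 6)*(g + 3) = g^2 - 3*g - 18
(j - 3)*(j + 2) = j^2 - j - 6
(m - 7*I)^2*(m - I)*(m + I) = m^4 - 14*I*m^3 - 48*m^2 - 14*I*m - 49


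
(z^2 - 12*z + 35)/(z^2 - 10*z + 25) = (z - 7)/(z - 5)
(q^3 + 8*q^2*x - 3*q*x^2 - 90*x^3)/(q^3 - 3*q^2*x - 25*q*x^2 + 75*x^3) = (-q - 6*x)/(-q + 5*x)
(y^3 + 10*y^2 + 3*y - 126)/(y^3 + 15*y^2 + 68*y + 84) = (y - 3)/(y + 2)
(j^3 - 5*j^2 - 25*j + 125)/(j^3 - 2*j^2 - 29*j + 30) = (j^2 - 10*j + 25)/(j^2 - 7*j + 6)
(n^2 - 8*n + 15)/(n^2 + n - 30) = (n - 3)/(n + 6)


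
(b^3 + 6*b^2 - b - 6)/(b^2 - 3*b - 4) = (b^2 + 5*b - 6)/(b - 4)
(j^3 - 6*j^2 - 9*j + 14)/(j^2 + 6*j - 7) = (j^2 - 5*j - 14)/(j + 7)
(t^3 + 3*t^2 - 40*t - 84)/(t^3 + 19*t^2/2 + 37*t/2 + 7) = 2*(t - 6)/(2*t + 1)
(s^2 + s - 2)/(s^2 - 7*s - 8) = (-s^2 - s + 2)/(-s^2 + 7*s + 8)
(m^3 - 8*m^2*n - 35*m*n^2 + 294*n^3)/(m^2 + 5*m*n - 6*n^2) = (m^2 - 14*m*n + 49*n^2)/(m - n)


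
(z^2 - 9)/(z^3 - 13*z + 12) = (z + 3)/(z^2 + 3*z - 4)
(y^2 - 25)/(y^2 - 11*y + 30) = (y + 5)/(y - 6)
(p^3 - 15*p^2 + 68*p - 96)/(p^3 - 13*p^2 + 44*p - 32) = (p - 3)/(p - 1)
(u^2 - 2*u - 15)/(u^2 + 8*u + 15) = (u - 5)/(u + 5)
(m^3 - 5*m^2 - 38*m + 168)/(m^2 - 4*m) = m - 1 - 42/m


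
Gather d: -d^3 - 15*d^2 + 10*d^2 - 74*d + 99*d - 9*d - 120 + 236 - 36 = -d^3 - 5*d^2 + 16*d + 80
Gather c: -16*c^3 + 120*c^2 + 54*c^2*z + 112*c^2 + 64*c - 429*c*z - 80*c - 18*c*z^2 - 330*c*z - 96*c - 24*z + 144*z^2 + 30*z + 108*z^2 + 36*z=-16*c^3 + c^2*(54*z + 232) + c*(-18*z^2 - 759*z - 112) + 252*z^2 + 42*z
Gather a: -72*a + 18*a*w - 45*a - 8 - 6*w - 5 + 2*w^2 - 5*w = a*(18*w - 117) + 2*w^2 - 11*w - 13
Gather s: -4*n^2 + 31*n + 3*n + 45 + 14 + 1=-4*n^2 + 34*n + 60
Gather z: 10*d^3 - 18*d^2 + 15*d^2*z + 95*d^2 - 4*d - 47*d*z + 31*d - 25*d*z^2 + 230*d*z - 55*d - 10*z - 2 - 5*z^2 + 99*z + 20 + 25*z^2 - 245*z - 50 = 10*d^3 + 77*d^2 - 28*d + z^2*(20 - 25*d) + z*(15*d^2 + 183*d - 156) - 32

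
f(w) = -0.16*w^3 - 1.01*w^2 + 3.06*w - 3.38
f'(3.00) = -7.32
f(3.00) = -7.61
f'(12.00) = -90.30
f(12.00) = -388.58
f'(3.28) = -8.73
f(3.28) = -9.86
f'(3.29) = -8.78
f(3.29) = -9.94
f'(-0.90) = 4.49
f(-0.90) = -6.84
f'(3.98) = -12.58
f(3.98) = -17.29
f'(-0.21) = 3.46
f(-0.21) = -4.07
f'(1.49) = -1.02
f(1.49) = -1.59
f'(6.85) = -33.30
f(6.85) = -81.24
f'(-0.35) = 3.71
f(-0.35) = -4.57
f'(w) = -0.48*w^2 - 2.02*w + 3.06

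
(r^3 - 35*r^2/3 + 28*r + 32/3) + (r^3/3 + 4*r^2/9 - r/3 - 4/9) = 4*r^3/3 - 101*r^2/9 + 83*r/3 + 92/9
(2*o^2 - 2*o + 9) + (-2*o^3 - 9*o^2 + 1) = -2*o^3 - 7*o^2 - 2*o + 10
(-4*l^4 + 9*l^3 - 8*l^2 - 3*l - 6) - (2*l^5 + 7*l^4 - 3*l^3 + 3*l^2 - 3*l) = -2*l^5 - 11*l^4 + 12*l^3 - 11*l^2 - 6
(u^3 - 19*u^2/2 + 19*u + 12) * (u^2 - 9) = u^5 - 19*u^4/2 + 10*u^3 + 195*u^2/2 - 171*u - 108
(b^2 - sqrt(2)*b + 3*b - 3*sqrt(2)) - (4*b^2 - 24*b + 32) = -3*b^2 - sqrt(2)*b + 27*b - 32 - 3*sqrt(2)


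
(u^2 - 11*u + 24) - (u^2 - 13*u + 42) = 2*u - 18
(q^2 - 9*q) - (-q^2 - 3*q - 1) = 2*q^2 - 6*q + 1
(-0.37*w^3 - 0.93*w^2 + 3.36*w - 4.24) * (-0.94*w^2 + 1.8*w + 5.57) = 0.3478*w^5 + 0.2082*w^4 - 6.8933*w^3 + 4.8535*w^2 + 11.0832*w - 23.6168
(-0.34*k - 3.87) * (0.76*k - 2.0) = -0.2584*k^2 - 2.2612*k + 7.74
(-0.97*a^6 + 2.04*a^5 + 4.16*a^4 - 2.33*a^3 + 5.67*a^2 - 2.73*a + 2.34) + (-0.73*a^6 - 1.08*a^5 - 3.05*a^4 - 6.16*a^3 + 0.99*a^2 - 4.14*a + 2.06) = -1.7*a^6 + 0.96*a^5 + 1.11*a^4 - 8.49*a^3 + 6.66*a^2 - 6.87*a + 4.4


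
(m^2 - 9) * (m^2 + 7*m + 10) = m^4 + 7*m^3 + m^2 - 63*m - 90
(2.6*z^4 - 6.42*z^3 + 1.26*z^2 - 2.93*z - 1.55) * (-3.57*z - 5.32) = -9.282*z^5 + 9.0874*z^4 + 29.6562*z^3 + 3.7569*z^2 + 21.1211*z + 8.246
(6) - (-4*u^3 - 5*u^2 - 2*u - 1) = 4*u^3 + 5*u^2 + 2*u + 7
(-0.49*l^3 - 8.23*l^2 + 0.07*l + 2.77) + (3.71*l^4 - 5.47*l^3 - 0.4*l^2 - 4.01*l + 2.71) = 3.71*l^4 - 5.96*l^3 - 8.63*l^2 - 3.94*l + 5.48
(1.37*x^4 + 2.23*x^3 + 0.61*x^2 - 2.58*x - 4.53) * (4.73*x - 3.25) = 6.4801*x^5 + 6.0954*x^4 - 4.3622*x^3 - 14.1859*x^2 - 13.0419*x + 14.7225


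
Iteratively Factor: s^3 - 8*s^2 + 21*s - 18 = (s - 3)*(s^2 - 5*s + 6) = (s - 3)^2*(s - 2)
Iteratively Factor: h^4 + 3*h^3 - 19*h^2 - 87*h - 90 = (h + 3)*(h^3 - 19*h - 30) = (h - 5)*(h + 3)*(h^2 + 5*h + 6) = (h - 5)*(h + 3)^2*(h + 2)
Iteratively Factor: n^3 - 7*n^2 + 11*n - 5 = (n - 5)*(n^2 - 2*n + 1) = (n - 5)*(n - 1)*(n - 1)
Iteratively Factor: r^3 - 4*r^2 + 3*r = (r - 1)*(r^2 - 3*r) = (r - 3)*(r - 1)*(r)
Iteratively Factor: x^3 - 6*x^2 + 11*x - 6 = (x - 1)*(x^2 - 5*x + 6) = (x - 3)*(x - 1)*(x - 2)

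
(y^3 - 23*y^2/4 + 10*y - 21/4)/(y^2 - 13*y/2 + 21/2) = (4*y^2 - 11*y + 7)/(2*(2*y - 7))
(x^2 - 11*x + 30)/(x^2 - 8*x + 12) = (x - 5)/(x - 2)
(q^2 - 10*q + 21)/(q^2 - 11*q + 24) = (q - 7)/(q - 8)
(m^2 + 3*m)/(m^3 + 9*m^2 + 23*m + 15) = m/(m^2 + 6*m + 5)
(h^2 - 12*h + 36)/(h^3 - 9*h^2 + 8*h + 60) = (h - 6)/(h^2 - 3*h - 10)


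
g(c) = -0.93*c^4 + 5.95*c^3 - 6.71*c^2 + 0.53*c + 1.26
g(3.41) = 35.22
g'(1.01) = 1.35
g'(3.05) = 20.10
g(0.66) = 0.22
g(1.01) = 0.11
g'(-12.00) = 9160.13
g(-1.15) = -18.90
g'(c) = -3.72*c^3 + 17.85*c^2 - 13.42*c + 0.53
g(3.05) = 28.79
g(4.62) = 23.53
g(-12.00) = -30537.42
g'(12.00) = -4018.27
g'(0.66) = -1.62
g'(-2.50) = 203.77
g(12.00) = -9961.50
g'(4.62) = -47.31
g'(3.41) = 14.82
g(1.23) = 0.70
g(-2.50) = -171.30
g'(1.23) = 4.11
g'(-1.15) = 45.23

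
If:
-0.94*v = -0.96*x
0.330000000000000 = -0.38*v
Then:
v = -0.87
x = -0.85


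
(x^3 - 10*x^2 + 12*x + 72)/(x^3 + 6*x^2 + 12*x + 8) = (x^2 - 12*x + 36)/(x^2 + 4*x + 4)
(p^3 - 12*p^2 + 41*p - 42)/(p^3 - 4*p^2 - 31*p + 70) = (p - 3)/(p + 5)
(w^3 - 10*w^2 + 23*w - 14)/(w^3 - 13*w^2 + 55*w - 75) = (w^3 - 10*w^2 + 23*w - 14)/(w^3 - 13*w^2 + 55*w - 75)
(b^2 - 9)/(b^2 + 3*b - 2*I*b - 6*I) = (b - 3)/(b - 2*I)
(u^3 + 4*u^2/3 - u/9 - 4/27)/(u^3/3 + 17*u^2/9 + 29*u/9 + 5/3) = (27*u^3 + 36*u^2 - 3*u - 4)/(3*(3*u^3 + 17*u^2 + 29*u + 15))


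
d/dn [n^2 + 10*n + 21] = 2*n + 10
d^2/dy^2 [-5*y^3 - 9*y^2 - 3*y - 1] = -30*y - 18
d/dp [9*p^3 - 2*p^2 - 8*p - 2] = 27*p^2 - 4*p - 8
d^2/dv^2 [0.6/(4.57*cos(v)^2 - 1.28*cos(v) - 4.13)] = (50.12376*(1 - cos(v)^2)^2 - 10.52928*cos(v)^3 + 71.34276*cos(v)^2 + 17.88672*cos(v) - 74.73876)/(-4.57*cos(v)^2 + 1.28*cos(v) + 4.13)^3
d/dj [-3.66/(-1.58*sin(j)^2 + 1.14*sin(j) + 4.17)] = (4.1724 - 11.5656*sin(j))*cos(j)/(-1.58*sin(j)^2 + 1.14*sin(j) + 4.17)^2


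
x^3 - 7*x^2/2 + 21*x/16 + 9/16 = (x - 3)*(x - 3/4)*(x + 1/4)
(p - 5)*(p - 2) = p^2 - 7*p + 10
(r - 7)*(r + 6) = r^2 - r - 42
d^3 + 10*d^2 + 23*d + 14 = (d + 1)*(d + 2)*(d + 7)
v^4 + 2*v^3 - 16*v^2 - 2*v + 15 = (v - 3)*(v - 1)*(v + 1)*(v + 5)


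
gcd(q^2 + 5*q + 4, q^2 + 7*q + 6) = q + 1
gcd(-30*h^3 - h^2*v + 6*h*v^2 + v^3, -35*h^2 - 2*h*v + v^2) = 5*h + v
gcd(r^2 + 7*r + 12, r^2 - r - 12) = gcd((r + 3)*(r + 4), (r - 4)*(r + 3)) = r + 3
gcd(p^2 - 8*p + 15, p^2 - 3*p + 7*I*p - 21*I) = p - 3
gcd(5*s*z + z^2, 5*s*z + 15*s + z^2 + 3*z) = 5*s + z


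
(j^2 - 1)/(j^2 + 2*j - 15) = (j^2 - 1)/(j^2 + 2*j - 15)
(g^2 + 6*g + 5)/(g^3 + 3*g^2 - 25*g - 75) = (g + 1)/(g^2 - 2*g - 15)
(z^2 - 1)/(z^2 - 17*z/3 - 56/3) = 3*(1 - z^2)/(-3*z^2 + 17*z + 56)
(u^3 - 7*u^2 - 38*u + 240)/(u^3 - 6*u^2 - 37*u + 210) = (u - 8)/(u - 7)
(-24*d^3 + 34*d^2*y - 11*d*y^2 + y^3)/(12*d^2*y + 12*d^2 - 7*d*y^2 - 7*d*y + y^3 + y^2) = (6*d^2 - 7*d*y + y^2)/(-3*d*y - 3*d + y^2 + y)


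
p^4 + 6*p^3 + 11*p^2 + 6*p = p*(p + 1)*(p + 2)*(p + 3)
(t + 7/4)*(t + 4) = t^2 + 23*t/4 + 7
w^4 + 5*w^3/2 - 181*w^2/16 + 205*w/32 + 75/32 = (w - 3/2)*(w - 5/4)*(w + 1/4)*(w + 5)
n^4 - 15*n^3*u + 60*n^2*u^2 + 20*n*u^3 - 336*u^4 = (n - 7*u)*(n - 6*u)*(n - 4*u)*(n + 2*u)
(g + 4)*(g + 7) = g^2 + 11*g + 28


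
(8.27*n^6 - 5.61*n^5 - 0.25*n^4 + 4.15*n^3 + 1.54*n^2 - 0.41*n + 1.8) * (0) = 0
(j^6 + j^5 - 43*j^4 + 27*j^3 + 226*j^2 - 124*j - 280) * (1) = j^6 + j^5 - 43*j^4 + 27*j^3 + 226*j^2 - 124*j - 280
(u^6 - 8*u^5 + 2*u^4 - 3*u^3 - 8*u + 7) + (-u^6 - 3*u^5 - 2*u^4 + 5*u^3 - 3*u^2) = -11*u^5 + 2*u^3 - 3*u^2 - 8*u + 7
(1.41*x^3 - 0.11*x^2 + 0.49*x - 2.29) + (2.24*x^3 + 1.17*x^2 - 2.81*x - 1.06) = 3.65*x^3 + 1.06*x^2 - 2.32*x - 3.35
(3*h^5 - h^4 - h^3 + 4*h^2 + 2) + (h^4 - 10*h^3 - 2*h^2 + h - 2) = 3*h^5 - 11*h^3 + 2*h^2 + h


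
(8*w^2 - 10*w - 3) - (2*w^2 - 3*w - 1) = 6*w^2 - 7*w - 2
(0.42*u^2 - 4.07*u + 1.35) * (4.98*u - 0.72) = 2.0916*u^3 - 20.571*u^2 + 9.6534*u - 0.972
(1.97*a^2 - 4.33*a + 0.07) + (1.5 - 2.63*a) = 1.97*a^2 - 6.96*a + 1.57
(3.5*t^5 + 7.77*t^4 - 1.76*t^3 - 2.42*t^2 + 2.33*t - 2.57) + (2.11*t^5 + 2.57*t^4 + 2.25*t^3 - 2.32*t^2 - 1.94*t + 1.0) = 5.61*t^5 + 10.34*t^4 + 0.49*t^3 - 4.74*t^2 + 0.39*t - 1.57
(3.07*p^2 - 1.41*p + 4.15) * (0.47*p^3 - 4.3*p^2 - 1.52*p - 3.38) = 1.4429*p^5 - 13.8637*p^4 + 3.3471*p^3 - 26.0784*p^2 - 1.5422*p - 14.027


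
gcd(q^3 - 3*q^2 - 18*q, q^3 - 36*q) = q^2 - 6*q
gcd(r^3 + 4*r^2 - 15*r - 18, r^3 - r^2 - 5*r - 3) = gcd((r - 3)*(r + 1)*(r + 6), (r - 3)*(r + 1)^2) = r^2 - 2*r - 3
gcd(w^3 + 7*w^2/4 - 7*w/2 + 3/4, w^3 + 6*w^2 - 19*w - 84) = w + 3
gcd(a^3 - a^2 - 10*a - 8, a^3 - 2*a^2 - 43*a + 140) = a - 4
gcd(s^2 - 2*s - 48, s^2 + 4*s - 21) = 1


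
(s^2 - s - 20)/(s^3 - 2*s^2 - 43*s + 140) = (s + 4)/(s^2 + 3*s - 28)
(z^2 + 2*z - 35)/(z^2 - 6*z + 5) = (z + 7)/(z - 1)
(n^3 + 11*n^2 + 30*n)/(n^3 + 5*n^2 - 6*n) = (n + 5)/(n - 1)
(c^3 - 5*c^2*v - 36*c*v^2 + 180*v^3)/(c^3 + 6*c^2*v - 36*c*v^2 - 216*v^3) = (c - 5*v)/(c + 6*v)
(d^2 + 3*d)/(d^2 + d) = (d + 3)/(d + 1)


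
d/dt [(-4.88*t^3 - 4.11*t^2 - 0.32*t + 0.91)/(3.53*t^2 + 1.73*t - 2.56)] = (-17.2264*t^4 - 16.8848*t^3 + 31.4977*t^2 + 14.6186*t - 0.7551)/(12.4609*t^4 + 12.2138*t^3 - 15.0807*t^2 - 8.8576*t + 6.5536)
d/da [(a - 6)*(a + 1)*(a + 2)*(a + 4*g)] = 4*a^3 + 12*a^2*g - 9*a^2 - 24*a*g - 32*a - 64*g - 12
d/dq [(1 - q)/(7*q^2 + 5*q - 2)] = (-7*q^2 - 5*q + (q - 1)*(14*q + 5) + 2)/(7*q^2 + 5*q - 2)^2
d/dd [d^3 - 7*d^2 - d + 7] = 3*d^2 - 14*d - 1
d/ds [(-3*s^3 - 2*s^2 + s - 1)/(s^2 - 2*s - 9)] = (-3*s^4 + 12*s^3 + 84*s^2 + 38*s - 11)/(s^4 - 4*s^3 - 14*s^2 + 36*s + 81)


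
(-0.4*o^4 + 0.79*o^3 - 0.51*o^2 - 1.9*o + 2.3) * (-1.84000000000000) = 0.736*o^4 - 1.4536*o^3 + 0.9384*o^2 + 3.496*o - 4.232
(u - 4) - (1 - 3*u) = 4*u - 5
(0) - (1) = -1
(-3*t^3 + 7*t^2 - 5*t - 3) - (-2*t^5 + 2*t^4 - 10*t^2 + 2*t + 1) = 2*t^5 - 2*t^4 - 3*t^3 + 17*t^2 - 7*t - 4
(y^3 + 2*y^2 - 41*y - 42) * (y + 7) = y^4 + 9*y^3 - 27*y^2 - 329*y - 294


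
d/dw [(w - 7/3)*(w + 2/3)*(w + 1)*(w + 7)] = 4*w^3 + 19*w^2 - 142*w/9 - 217/9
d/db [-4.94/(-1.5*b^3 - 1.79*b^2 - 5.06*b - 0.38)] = (-22.23*b^2 - 17.6852*b - 24.9964)/(1.5*b^3 + 1.79*b^2 + 5.06*b + 0.38)^2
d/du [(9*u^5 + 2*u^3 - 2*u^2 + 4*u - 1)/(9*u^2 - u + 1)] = (243*u^6 - 36*u^5 + 63*u^4 - 4*u^3 - 28*u^2 + 14*u + 3)/(81*u^4 - 18*u^3 + 19*u^2 - 2*u + 1)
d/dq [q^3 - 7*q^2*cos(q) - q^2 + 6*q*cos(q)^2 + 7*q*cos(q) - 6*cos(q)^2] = 7*q^2*sin(q) + 3*q^2 - 7*q*sin(q) - 6*q*sin(2*q) - 14*q*cos(q) - 2*q + 6*sin(2*q) + 6*cos(q)^2 + 7*cos(q)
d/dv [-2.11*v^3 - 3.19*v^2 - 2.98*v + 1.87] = -6.33*v^2 - 6.38*v - 2.98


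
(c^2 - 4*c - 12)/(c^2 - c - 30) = (c + 2)/(c + 5)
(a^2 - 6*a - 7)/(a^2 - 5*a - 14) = (a + 1)/(a + 2)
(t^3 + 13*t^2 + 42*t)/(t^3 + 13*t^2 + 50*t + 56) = t*(t + 6)/(t^2 + 6*t + 8)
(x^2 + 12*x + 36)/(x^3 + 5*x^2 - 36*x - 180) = (x + 6)/(x^2 - x - 30)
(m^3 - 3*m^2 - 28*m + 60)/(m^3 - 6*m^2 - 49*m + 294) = (m^2 + 3*m - 10)/(m^2 - 49)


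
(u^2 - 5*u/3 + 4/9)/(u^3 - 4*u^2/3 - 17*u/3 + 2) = (u - 4/3)/(u^2 - u - 6)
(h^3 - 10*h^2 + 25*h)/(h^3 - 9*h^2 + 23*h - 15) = h*(h - 5)/(h^2 - 4*h + 3)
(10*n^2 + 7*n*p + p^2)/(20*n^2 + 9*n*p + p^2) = (2*n + p)/(4*n + p)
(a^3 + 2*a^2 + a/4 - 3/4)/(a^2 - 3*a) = (4*a^3 + 8*a^2 + a - 3)/(4*a*(a - 3))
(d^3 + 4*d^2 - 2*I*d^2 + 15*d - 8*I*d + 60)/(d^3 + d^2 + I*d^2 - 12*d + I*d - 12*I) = (d^2 - 2*I*d + 15)/(d^2 + d*(-3 + I) - 3*I)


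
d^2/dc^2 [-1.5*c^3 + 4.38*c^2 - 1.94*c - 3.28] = 8.76 - 9.0*c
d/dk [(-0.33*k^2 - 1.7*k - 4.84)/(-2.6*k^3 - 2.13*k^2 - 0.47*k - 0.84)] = (-0.858*k^4 - 8.84*k^3 - 41.2179*k^2 - 20.064*k - 0.8468)/(6.76*k^6 + 11.076*k^5 + 6.9809*k^4 + 6.3702*k^3 + 3.7993*k^2 + 0.7896*k + 0.7056)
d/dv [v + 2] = 1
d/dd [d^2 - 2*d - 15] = 2*d - 2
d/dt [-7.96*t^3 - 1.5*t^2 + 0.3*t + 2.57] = -23.88*t^2 - 3.0*t + 0.3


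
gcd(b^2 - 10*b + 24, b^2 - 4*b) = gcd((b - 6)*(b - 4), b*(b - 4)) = b - 4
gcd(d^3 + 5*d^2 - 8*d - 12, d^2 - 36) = d + 6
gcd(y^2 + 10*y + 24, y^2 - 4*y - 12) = 1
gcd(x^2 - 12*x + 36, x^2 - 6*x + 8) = 1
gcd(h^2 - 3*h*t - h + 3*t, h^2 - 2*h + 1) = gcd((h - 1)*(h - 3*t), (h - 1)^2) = h - 1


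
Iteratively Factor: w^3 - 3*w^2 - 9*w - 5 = (w - 5)*(w^2 + 2*w + 1) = (w - 5)*(w + 1)*(w + 1)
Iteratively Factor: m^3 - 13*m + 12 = (m + 4)*(m^2 - 4*m + 3) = (m - 3)*(m + 4)*(m - 1)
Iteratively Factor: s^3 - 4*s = (s + 2)*(s^2 - 2*s) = (s - 2)*(s + 2)*(s)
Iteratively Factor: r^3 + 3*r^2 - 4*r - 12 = (r - 2)*(r^2 + 5*r + 6) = (r - 2)*(r + 2)*(r + 3)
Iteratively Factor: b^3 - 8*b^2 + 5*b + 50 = (b - 5)*(b^2 - 3*b - 10) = (b - 5)^2*(b + 2)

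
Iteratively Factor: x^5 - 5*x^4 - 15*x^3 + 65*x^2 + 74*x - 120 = (x - 4)*(x^4 - x^3 - 19*x^2 - 11*x + 30) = (x - 5)*(x - 4)*(x^3 + 4*x^2 + x - 6) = (x - 5)*(x - 4)*(x + 2)*(x^2 + 2*x - 3) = (x - 5)*(x - 4)*(x + 2)*(x + 3)*(x - 1)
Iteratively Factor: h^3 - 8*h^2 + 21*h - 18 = (h - 2)*(h^2 - 6*h + 9) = (h - 3)*(h - 2)*(h - 3)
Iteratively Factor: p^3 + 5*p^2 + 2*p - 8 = (p + 2)*(p^2 + 3*p - 4) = (p - 1)*(p + 2)*(p + 4)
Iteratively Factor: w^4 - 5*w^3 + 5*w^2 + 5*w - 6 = (w - 3)*(w^3 - 2*w^2 - w + 2) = (w - 3)*(w + 1)*(w^2 - 3*w + 2) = (w - 3)*(w - 1)*(w + 1)*(w - 2)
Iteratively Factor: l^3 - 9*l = (l + 3)*(l^2 - 3*l) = (l - 3)*(l + 3)*(l)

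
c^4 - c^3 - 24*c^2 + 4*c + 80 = (c - 5)*(c - 2)*(c + 2)*(c + 4)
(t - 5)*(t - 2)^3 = t^4 - 11*t^3 + 42*t^2 - 68*t + 40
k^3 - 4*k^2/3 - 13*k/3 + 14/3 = (k - 7/3)*(k - 1)*(k + 2)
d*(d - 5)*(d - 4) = d^3 - 9*d^2 + 20*d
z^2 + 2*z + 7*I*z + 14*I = (z + 2)*(z + 7*I)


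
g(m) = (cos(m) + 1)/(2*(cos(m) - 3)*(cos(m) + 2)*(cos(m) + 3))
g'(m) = (cos(m) + 1)*sin(m)/(2*(cos(m) - 3)*(cos(m) + 2)*(cos(m) + 3)^2) + (cos(m) + 1)*sin(m)/(2*(cos(m) - 3)*(cos(m) + 2)^2*(cos(m) + 3)) - sin(m)/(2*(cos(m) - 3)*(cos(m) + 2)*(cos(m) + 3)) + (cos(m) + 1)*sin(m)/(2*(cos(m) - 3)^2*(cos(m) + 2)*(cos(m) + 3))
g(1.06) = -0.03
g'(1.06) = 0.01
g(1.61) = -0.03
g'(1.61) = 0.01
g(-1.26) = -0.03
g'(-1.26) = -0.01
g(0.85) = -0.04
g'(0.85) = 0.01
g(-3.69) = -0.01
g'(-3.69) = 0.02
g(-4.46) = -0.02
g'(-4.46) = 0.02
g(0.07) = -0.04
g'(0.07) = 0.00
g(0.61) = -0.04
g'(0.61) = 0.01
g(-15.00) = -0.01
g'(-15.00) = -0.02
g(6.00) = -0.04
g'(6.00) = 0.00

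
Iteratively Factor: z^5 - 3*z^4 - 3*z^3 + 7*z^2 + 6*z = (z + 1)*(z^4 - 4*z^3 + z^2 + 6*z) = (z + 1)^2*(z^3 - 5*z^2 + 6*z) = (z - 3)*(z + 1)^2*(z^2 - 2*z) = z*(z - 3)*(z + 1)^2*(z - 2)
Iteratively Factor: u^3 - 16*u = (u - 4)*(u^2 + 4*u) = (u - 4)*(u + 4)*(u)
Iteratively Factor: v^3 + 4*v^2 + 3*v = (v)*(v^2 + 4*v + 3) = v*(v + 3)*(v + 1)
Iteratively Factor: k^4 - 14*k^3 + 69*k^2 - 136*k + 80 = (k - 4)*(k^3 - 10*k^2 + 29*k - 20) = (k - 5)*(k - 4)*(k^2 - 5*k + 4) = (k - 5)*(k - 4)*(k - 1)*(k - 4)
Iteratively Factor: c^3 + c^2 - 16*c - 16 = (c - 4)*(c^2 + 5*c + 4) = (c - 4)*(c + 4)*(c + 1)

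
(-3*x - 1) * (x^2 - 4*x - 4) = -3*x^3 + 11*x^2 + 16*x + 4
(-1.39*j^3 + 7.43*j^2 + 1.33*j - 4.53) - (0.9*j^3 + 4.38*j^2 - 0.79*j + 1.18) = -2.29*j^3 + 3.05*j^2 + 2.12*j - 5.71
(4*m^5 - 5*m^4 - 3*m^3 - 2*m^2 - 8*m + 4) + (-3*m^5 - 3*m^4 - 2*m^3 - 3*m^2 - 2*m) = m^5 - 8*m^4 - 5*m^3 - 5*m^2 - 10*m + 4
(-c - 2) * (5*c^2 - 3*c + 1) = -5*c^3 - 7*c^2 + 5*c - 2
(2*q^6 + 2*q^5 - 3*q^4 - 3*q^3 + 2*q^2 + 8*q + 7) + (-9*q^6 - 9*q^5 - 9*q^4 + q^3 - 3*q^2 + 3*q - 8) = -7*q^6 - 7*q^5 - 12*q^4 - 2*q^3 - q^2 + 11*q - 1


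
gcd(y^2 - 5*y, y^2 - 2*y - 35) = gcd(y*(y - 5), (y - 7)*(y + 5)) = 1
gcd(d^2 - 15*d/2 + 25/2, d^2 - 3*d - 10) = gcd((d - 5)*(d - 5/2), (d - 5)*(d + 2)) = d - 5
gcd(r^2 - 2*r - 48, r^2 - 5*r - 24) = r - 8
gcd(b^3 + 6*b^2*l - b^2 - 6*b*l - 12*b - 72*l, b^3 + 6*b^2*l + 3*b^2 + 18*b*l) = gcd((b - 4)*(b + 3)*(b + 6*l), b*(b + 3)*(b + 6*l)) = b^2 + 6*b*l + 3*b + 18*l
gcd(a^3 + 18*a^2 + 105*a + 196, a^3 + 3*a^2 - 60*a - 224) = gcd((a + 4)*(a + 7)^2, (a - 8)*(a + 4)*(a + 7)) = a^2 + 11*a + 28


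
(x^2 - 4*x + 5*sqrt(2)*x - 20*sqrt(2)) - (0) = x^2 - 4*x + 5*sqrt(2)*x - 20*sqrt(2)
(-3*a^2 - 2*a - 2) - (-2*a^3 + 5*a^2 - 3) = 2*a^3 - 8*a^2 - 2*a + 1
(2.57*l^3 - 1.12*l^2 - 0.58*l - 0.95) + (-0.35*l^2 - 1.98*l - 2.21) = 2.57*l^3 - 1.47*l^2 - 2.56*l - 3.16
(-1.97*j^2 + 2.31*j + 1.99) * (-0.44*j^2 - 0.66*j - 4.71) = 0.8668*j^4 + 0.2838*j^3 + 6.8785*j^2 - 12.1935*j - 9.3729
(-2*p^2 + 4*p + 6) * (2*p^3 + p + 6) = -4*p^5 + 8*p^4 + 10*p^3 - 8*p^2 + 30*p + 36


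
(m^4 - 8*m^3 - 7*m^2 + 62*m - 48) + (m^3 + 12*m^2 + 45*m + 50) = m^4 - 7*m^3 + 5*m^2 + 107*m + 2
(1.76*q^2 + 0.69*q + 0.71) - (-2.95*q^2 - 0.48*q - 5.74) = 4.71*q^2 + 1.17*q + 6.45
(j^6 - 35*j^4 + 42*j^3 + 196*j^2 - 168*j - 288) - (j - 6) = j^6 - 35*j^4 + 42*j^3 + 196*j^2 - 169*j - 282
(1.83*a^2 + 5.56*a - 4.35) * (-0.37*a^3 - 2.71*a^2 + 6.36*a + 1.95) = -0.6771*a^5 - 7.0165*a^4 - 1.8193*a^3 + 50.7186*a^2 - 16.824*a - 8.4825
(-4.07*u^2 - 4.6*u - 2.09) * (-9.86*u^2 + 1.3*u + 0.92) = 40.1302*u^4 + 40.065*u^3 + 10.883*u^2 - 6.949*u - 1.9228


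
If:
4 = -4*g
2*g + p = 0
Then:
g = -1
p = 2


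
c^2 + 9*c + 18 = (c + 3)*(c + 6)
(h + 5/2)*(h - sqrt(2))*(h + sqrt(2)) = h^3 + 5*h^2/2 - 2*h - 5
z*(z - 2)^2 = z^3 - 4*z^2 + 4*z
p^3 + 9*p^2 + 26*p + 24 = (p + 2)*(p + 3)*(p + 4)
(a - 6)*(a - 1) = a^2 - 7*a + 6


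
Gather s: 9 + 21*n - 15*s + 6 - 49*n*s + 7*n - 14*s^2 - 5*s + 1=28*n - 14*s^2 + s*(-49*n - 20) + 16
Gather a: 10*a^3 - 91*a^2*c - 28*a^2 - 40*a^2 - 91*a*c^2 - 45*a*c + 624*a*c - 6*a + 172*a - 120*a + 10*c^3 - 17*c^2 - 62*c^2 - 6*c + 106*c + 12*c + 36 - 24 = 10*a^3 + a^2*(-91*c - 68) + a*(-91*c^2 + 579*c + 46) + 10*c^3 - 79*c^2 + 112*c + 12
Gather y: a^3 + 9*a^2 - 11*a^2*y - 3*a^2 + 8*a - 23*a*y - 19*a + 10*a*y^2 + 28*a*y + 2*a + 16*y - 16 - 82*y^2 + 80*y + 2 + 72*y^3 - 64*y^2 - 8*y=a^3 + 6*a^2 - 9*a + 72*y^3 + y^2*(10*a - 146) + y*(-11*a^2 + 5*a + 88) - 14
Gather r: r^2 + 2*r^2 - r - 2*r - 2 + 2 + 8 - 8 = 3*r^2 - 3*r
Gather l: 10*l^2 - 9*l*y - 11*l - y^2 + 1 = 10*l^2 + l*(-9*y - 11) - y^2 + 1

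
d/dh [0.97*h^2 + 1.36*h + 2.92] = 1.94*h + 1.36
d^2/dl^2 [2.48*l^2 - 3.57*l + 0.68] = 4.96000000000000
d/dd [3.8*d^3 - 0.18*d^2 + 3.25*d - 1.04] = 11.4*d^2 - 0.36*d + 3.25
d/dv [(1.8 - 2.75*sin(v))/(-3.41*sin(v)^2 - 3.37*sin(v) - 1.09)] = (-9.3775*sin(v)^2 + 12.276*sin(v) + 9.0635)*cos(v)/(11.6281*sin(v)^4 + 22.9834*sin(v)^3 + 18.7907*sin(v)^2 + 7.3466*sin(v) + 1.1881)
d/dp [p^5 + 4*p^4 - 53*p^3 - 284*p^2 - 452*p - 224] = 5*p^4 + 16*p^3 - 159*p^2 - 568*p - 452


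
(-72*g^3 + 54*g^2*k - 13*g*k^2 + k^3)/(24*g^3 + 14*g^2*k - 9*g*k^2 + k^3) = (-3*g + k)/(g + k)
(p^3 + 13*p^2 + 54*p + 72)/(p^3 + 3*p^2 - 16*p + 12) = (p^2 + 7*p + 12)/(p^2 - 3*p + 2)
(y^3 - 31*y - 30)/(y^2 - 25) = (y^2 - 5*y - 6)/(y - 5)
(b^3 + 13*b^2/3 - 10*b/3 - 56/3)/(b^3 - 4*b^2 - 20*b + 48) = (b + 7/3)/(b - 6)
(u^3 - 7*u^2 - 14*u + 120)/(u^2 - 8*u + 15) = (u^2 - 2*u - 24)/(u - 3)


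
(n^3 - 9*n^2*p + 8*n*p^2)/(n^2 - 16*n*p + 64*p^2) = n*(-n + p)/(-n + 8*p)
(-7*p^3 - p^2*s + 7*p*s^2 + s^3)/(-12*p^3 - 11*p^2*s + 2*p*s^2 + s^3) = (7*p^2 - 6*p*s - s^2)/(12*p^2 - p*s - s^2)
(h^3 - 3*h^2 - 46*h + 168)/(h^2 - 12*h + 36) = (h^2 + 3*h - 28)/(h - 6)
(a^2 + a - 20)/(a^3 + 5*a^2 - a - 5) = (a - 4)/(a^2 - 1)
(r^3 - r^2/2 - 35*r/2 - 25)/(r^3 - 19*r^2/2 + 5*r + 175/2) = (r + 2)/(r - 7)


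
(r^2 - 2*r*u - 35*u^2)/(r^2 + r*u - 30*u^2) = (r^2 - 2*r*u - 35*u^2)/(r^2 + r*u - 30*u^2)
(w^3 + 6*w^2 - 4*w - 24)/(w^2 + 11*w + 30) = (w^2 - 4)/(w + 5)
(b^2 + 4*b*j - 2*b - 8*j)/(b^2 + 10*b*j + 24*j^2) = (b - 2)/(b + 6*j)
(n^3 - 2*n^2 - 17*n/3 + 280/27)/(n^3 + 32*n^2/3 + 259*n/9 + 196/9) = (9*n^2 - 39*n + 40)/(3*(3*n^2 + 25*n + 28))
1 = 1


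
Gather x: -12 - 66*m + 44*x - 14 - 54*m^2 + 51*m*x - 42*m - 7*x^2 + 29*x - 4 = -54*m^2 - 108*m - 7*x^2 + x*(51*m + 73) - 30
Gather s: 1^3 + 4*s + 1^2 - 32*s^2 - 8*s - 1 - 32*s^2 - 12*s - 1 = -64*s^2 - 16*s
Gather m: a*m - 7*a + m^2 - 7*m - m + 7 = -7*a + m^2 + m*(a - 8) + 7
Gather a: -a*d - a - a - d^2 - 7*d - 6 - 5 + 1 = a*(-d - 2) - d^2 - 7*d - 10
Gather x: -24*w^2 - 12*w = -24*w^2 - 12*w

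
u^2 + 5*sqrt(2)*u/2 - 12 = (u - 3*sqrt(2)/2)*(u + 4*sqrt(2))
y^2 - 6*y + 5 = (y - 5)*(y - 1)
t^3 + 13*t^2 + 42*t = t*(t + 6)*(t + 7)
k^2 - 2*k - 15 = (k - 5)*(k + 3)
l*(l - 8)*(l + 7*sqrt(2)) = l^3 - 8*l^2 + 7*sqrt(2)*l^2 - 56*sqrt(2)*l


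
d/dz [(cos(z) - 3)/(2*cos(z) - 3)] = -3*sin(z)/(2*cos(z) - 3)^2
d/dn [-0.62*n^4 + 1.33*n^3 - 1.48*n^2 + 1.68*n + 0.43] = -2.48*n^3 + 3.99*n^2 - 2.96*n + 1.68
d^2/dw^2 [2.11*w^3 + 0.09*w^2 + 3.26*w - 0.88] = 12.66*w + 0.18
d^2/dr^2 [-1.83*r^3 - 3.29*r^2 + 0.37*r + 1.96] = -10.98*r - 6.58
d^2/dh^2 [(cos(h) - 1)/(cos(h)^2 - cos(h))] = (sin(h)^2 + 1)/cos(h)^3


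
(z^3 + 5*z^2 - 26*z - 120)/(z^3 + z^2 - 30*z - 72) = (z^2 + z - 30)/(z^2 - 3*z - 18)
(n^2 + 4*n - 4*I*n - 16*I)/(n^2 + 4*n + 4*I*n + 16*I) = (n - 4*I)/(n + 4*I)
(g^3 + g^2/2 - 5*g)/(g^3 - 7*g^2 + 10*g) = (g + 5/2)/(g - 5)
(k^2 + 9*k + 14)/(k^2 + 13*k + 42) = (k + 2)/(k + 6)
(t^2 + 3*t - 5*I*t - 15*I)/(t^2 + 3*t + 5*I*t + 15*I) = (t - 5*I)/(t + 5*I)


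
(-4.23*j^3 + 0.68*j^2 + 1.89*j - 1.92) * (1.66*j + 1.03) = -7.0218*j^4 - 3.2281*j^3 + 3.8378*j^2 - 1.2405*j - 1.9776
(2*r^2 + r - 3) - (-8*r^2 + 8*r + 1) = 10*r^2 - 7*r - 4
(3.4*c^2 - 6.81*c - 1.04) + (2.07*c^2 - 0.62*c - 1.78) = 5.47*c^2 - 7.43*c - 2.82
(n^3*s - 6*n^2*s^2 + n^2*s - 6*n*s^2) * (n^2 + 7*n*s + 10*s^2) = n^5*s + n^4*s^2 + n^4*s - 32*n^3*s^3 + n^3*s^2 - 60*n^2*s^4 - 32*n^2*s^3 - 60*n*s^4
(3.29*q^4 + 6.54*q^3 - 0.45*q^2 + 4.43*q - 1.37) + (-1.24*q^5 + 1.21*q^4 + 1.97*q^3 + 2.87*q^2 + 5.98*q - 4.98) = -1.24*q^5 + 4.5*q^4 + 8.51*q^3 + 2.42*q^2 + 10.41*q - 6.35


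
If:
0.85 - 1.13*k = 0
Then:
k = 0.75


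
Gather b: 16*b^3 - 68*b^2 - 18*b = 16*b^3 - 68*b^2 - 18*b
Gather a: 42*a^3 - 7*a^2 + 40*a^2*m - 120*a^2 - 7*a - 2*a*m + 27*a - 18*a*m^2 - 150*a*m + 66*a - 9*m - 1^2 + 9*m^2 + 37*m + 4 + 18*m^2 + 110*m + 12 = 42*a^3 + a^2*(40*m - 127) + a*(-18*m^2 - 152*m + 86) + 27*m^2 + 138*m + 15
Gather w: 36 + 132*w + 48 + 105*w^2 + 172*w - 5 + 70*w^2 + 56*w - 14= 175*w^2 + 360*w + 65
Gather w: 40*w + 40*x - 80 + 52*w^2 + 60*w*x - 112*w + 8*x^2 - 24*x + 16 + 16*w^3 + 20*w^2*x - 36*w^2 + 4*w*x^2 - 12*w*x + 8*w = 16*w^3 + w^2*(20*x + 16) + w*(4*x^2 + 48*x - 64) + 8*x^2 + 16*x - 64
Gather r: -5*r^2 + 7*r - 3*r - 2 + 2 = -5*r^2 + 4*r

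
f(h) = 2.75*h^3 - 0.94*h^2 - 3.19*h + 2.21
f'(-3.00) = 76.70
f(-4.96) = -340.66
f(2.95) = 55.22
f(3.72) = 118.90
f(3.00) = 58.43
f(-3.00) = -70.93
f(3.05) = 61.76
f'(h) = 8.25*h^2 - 1.88*h - 3.19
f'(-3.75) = 119.88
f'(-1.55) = 19.54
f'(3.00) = 65.42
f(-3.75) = -144.07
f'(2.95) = 63.06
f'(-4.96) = 209.10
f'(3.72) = 103.98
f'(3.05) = 67.82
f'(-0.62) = 1.15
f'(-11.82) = 1171.66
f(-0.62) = 3.17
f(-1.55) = -5.34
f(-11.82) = -4632.77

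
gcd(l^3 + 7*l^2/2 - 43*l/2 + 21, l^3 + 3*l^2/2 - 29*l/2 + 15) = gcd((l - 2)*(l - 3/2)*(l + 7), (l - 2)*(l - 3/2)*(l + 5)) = l^2 - 7*l/2 + 3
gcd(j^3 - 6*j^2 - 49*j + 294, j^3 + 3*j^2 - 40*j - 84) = j^2 + j - 42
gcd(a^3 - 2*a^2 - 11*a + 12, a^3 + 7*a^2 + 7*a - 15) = a^2 + 2*a - 3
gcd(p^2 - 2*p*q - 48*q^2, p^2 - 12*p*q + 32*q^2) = p - 8*q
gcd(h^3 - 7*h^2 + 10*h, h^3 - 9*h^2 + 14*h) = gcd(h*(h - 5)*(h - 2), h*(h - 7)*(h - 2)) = h^2 - 2*h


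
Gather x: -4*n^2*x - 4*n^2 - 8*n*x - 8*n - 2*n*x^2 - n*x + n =-4*n^2 - 2*n*x^2 - 7*n + x*(-4*n^2 - 9*n)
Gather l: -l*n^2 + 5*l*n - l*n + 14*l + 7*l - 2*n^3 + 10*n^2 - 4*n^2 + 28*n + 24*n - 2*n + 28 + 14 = l*(-n^2 + 4*n + 21) - 2*n^3 + 6*n^2 + 50*n + 42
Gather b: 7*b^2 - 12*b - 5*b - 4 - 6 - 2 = 7*b^2 - 17*b - 12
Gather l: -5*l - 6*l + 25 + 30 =55 - 11*l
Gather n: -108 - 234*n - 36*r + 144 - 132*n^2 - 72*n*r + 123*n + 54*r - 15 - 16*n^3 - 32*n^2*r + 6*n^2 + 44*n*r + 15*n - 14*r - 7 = -16*n^3 + n^2*(-32*r - 126) + n*(-28*r - 96) + 4*r + 14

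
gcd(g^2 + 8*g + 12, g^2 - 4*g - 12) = g + 2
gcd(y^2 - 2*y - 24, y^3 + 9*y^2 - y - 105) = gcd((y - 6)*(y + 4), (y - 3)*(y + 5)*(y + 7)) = 1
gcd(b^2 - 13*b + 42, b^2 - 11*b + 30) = b - 6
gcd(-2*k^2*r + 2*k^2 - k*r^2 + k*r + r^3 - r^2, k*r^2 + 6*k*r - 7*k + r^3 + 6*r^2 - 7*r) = k*r - k + r^2 - r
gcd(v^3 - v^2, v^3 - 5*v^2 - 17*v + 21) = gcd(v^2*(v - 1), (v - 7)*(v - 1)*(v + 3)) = v - 1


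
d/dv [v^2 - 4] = 2*v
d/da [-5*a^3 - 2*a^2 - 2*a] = -15*a^2 - 4*a - 2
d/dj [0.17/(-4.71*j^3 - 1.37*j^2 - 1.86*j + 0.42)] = (2.4021*j^2 + 0.4658*j + 0.3162)/(4.71*j^3 + 1.37*j^2 + 1.86*j - 0.42)^2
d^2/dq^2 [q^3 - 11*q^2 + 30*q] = 6*q - 22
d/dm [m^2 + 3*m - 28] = 2*m + 3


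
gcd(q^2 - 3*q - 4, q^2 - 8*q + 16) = q - 4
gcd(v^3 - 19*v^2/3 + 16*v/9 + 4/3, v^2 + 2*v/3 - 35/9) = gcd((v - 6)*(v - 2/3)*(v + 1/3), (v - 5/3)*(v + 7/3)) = 1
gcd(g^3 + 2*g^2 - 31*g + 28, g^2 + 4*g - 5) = g - 1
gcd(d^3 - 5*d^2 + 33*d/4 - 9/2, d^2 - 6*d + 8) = d - 2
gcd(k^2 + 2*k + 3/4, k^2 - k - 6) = 1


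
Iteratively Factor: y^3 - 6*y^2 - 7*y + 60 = (y - 4)*(y^2 - 2*y - 15) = (y - 4)*(y + 3)*(y - 5)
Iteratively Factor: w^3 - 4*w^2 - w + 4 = (w - 1)*(w^2 - 3*w - 4) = (w - 4)*(w - 1)*(w + 1)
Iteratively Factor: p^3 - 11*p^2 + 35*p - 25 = (p - 5)*(p^2 - 6*p + 5) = (p - 5)^2*(p - 1)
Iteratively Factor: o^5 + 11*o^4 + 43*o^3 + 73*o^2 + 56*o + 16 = (o + 1)*(o^4 + 10*o^3 + 33*o^2 + 40*o + 16) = (o + 1)*(o + 4)*(o^3 + 6*o^2 + 9*o + 4) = (o + 1)^2*(o + 4)*(o^2 + 5*o + 4) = (o + 1)^2*(o + 4)^2*(o + 1)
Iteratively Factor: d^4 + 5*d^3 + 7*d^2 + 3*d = (d + 1)*(d^3 + 4*d^2 + 3*d) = (d + 1)*(d + 3)*(d^2 + d) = (d + 1)^2*(d + 3)*(d)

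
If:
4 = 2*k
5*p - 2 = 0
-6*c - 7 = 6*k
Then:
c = -19/6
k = 2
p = 2/5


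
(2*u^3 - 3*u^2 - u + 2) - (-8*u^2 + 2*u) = 2*u^3 + 5*u^2 - 3*u + 2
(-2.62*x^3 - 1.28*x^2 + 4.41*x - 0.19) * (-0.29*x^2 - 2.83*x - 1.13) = 0.7598*x^5 + 7.7858*x^4 + 5.3041*x^3 - 10.9788*x^2 - 4.4456*x + 0.2147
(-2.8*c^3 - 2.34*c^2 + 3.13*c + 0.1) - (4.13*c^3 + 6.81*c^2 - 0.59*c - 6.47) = -6.93*c^3 - 9.15*c^2 + 3.72*c + 6.57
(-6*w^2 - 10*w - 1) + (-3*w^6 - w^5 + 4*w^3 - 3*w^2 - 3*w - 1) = -3*w^6 - w^5 + 4*w^3 - 9*w^2 - 13*w - 2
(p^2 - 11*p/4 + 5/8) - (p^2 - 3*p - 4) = p/4 + 37/8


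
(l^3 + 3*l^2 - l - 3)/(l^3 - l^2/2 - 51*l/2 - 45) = 2*(l^2 - 1)/(2*l^2 - 7*l - 30)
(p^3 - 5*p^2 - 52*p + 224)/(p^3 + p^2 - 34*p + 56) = (p - 8)/(p - 2)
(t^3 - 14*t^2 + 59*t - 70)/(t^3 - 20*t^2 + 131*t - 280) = (t - 2)/(t - 8)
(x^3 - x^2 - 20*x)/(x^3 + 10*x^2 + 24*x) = (x - 5)/(x + 6)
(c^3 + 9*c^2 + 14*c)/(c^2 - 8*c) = (c^2 + 9*c + 14)/(c - 8)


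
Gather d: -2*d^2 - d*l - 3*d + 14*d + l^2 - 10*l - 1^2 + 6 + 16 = -2*d^2 + d*(11 - l) + l^2 - 10*l + 21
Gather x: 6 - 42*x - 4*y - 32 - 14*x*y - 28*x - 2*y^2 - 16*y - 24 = x*(-14*y - 70) - 2*y^2 - 20*y - 50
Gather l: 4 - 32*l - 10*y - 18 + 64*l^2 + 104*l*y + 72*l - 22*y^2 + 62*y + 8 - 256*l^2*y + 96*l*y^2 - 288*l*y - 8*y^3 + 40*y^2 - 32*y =l^2*(64 - 256*y) + l*(96*y^2 - 184*y + 40) - 8*y^3 + 18*y^2 + 20*y - 6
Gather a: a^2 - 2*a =a^2 - 2*a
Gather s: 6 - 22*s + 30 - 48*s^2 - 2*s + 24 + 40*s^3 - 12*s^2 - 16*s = 40*s^3 - 60*s^2 - 40*s + 60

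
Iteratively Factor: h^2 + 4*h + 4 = (h + 2)*(h + 2)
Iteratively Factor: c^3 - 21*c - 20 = (c - 5)*(c^2 + 5*c + 4) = (c - 5)*(c + 1)*(c + 4)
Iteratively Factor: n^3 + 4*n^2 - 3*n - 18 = (n + 3)*(n^2 + n - 6) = (n - 2)*(n + 3)*(n + 3)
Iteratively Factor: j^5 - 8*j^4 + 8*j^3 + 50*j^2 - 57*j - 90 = (j - 3)*(j^4 - 5*j^3 - 7*j^2 + 29*j + 30) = (j - 3)*(j + 1)*(j^3 - 6*j^2 - j + 30) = (j - 5)*(j - 3)*(j + 1)*(j^2 - j - 6) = (j - 5)*(j - 3)*(j + 1)*(j + 2)*(j - 3)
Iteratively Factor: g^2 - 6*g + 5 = (g - 5)*(g - 1)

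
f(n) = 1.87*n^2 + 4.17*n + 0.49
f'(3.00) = 15.39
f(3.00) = 29.83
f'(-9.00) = -29.49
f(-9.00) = 114.43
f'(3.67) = 17.90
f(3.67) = 40.98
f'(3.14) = 15.91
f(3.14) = 32.02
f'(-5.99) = -18.23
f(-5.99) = 42.61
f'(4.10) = 19.50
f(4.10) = 49.02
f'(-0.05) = 3.98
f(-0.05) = 0.29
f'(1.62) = 10.23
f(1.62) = 12.15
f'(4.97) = 22.76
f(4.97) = 67.41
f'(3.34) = 16.66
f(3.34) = 35.28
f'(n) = 3.74*n + 4.17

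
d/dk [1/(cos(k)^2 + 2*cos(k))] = 2*(sin(k)/cos(k)^2 + tan(k))/(cos(k) + 2)^2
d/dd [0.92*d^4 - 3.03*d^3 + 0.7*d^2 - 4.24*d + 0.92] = 3.68*d^3 - 9.09*d^2 + 1.4*d - 4.24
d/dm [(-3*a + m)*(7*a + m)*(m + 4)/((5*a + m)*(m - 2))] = ((3*a - m)*(5*a + m)*(7*a + m)*(m + 4) + (3*a - m)*(7*a + m)*(m - 2)*(m + 4) + (5*a + m)*(m - 2)*(-(3*a - m)*(7*a + m) - (3*a - m)*(m + 4) + (7*a + m)*(m + 4)))/((5*a + m)^2*(m - 2)^2)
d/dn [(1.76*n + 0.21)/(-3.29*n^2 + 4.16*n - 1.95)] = (5.7904*n^2 + 1.3818*n - 4.3056)/(10.8241*n^4 - 27.3728*n^3 + 30.1366*n^2 - 16.224*n + 3.8025)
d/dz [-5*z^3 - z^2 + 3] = z*(-15*z - 2)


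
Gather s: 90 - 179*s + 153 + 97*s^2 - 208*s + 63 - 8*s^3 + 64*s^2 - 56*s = -8*s^3 + 161*s^2 - 443*s + 306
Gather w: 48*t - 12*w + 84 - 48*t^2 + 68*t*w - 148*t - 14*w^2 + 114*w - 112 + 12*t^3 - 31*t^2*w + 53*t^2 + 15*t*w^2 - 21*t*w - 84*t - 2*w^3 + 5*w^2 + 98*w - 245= 12*t^3 + 5*t^2 - 184*t - 2*w^3 + w^2*(15*t - 9) + w*(-31*t^2 + 47*t + 200) - 273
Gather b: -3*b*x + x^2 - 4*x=-3*b*x + x^2 - 4*x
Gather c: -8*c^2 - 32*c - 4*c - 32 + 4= -8*c^2 - 36*c - 28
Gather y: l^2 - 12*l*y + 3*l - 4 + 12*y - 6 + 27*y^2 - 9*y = l^2 + 3*l + 27*y^2 + y*(3 - 12*l) - 10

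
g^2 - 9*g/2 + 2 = (g - 4)*(g - 1/2)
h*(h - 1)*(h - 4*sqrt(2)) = h^3 - 4*sqrt(2)*h^2 - h^2 + 4*sqrt(2)*h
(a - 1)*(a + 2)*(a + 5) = a^3 + 6*a^2 + 3*a - 10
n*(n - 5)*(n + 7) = n^3 + 2*n^2 - 35*n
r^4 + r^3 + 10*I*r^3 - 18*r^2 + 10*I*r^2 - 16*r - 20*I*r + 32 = (r - 1)*(r + 2)*(r + 2*I)*(r + 8*I)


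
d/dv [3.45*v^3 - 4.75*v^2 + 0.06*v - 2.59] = 10.35*v^2 - 9.5*v + 0.06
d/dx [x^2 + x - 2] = 2*x + 1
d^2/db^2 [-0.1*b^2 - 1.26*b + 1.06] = -0.200000000000000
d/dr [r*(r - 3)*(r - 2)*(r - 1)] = 4*r^3 - 18*r^2 + 22*r - 6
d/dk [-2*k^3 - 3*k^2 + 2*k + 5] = -6*k^2 - 6*k + 2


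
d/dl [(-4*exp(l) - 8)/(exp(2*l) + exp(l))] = 4*(exp(2*l) + 4*exp(l) + 2)*exp(-l)/(exp(2*l) + 2*exp(l) + 1)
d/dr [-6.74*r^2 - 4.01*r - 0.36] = -13.48*r - 4.01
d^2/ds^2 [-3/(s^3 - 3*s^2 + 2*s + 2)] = 6*(3*(s - 1)*(s^3 - 3*s^2 + 2*s + 2) - (3*s^2 - 6*s + 2)^2)/(s^3 - 3*s^2 + 2*s + 2)^3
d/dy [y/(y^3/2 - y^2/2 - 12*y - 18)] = 2*(-2*y^3 + y^2 - 36)/(y^6 - 2*y^5 - 47*y^4 - 24*y^3 + 648*y^2 + 1728*y + 1296)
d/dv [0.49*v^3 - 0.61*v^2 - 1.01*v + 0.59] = 1.47*v^2 - 1.22*v - 1.01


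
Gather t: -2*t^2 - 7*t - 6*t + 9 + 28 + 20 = -2*t^2 - 13*t + 57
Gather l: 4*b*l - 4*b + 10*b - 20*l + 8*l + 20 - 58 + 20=6*b + l*(4*b - 12) - 18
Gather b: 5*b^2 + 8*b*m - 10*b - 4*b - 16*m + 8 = 5*b^2 + b*(8*m - 14) - 16*m + 8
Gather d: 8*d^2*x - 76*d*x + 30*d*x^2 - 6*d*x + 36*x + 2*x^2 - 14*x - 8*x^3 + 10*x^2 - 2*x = 8*d^2*x + d*(30*x^2 - 82*x) - 8*x^3 + 12*x^2 + 20*x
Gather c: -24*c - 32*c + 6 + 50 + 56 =112 - 56*c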